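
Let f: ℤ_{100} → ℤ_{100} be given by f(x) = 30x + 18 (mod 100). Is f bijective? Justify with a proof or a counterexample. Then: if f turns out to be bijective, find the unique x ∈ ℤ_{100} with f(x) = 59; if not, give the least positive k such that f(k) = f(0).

We have gcd(30, 100) = 10 > 1. Taking s = 0 and t = 10: f(0) = 18 and f(10) = 30·10 + 18 = 318 ≡ 18 (mod 100).
So f(0) = f(10) while 0 ≠ 10, hence f is not injective, hence not bijective.
Since f is not bijective, we find the least positive k with f(k) = f(0): this means 30k ≡ 0 (mod 100), i.e. 100 ∣ 30k. Since gcd(30, 100) = 10, dividing through by 10 this holds exactly when 10 ∣ 3k, and as gcd(3, 10) = 1, exactly when 10 ∣ k.
The smallest positive such k is 10.

10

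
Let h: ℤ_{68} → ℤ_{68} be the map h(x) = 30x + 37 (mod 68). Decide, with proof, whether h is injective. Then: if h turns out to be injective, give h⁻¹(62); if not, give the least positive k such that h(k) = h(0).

We have gcd(30, 68) = 2 > 1. Taking x_1 = 0 and x_2 = 34: h(0) = 37 and h(34) = 30·34 + 37 = 1057 ≡ 37 (mod 68).
So h(0) = h(34) while 0 ≠ 34, therefore h is not injective.
Since h is not injective, we find the least positive k with h(k) = h(0): this means 30k ≡ 0 (mod 68), i.e. 68 ∣ 30k. Since gcd(30, 68) = 2, dividing through by 2 this holds exactly when 34 ∣ 15k, and as gcd(15, 34) = 1, exactly when 34 ∣ k.
The smallest positive such k is 34.

34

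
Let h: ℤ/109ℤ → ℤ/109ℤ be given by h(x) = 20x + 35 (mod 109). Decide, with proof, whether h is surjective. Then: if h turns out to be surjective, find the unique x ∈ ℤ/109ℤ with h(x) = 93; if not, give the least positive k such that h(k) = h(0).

101

Since gcd(20, 109) = 1, 20 is invertible modulo 109. Euclid's algorithm: 109 = 5·20 + 9, 20 = 2·9 + 2, 9 = 4·2 + 1; back-substituting gives 1 = 60·20 − 11·109, so 20⁻¹ ≡ 60 (mod 109).
Then y ↦ 60(y − 35) is a two-sided inverse to h, so every y ∈ ℤ/109ℤ has a preimage.
So h is surjective.
Since h is surjective, we find h⁻¹(93): we need 20x ≡ 93 − 35 ≡ 58 (mod 109). Using 20⁻¹ = 60: x ≡ 60·58 = 3480 = 31·109 + 101, so x = 101.
Check: h(101) = 20·101 + 35 = 2055 = 18·109 + 93 ≡ 93 (mod 109).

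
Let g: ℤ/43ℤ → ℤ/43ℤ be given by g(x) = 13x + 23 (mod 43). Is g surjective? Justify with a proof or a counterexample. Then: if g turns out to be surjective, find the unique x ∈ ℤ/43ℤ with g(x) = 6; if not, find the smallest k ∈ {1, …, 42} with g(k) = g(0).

2

Since gcd(13, 43) = 1, 13 is invertible modulo 43. Euclid's algorithm: 43 = 3·13 + 4, 13 = 3·4 + 1; back-substituting gives 1 = 10·13 − 3·43, so 13⁻¹ ≡ 10 (mod 43).
For any y ∈ ℤ/43ℤ, x = 10(y − 23) mod 43 satisfies g(x) = 13·10(y − 23) + 23 ≡ y (since 13·10 ≡ 1 mod 43). So every y has a preimage.
Hence g is surjective.
Since g is surjective, we compute g⁻¹(6): solve 13x + 23 ≡ 6 (mod 43), i.e. 13x ≡ 26 (mod 43).
Multiplying by 13⁻¹ = 10 gives x ≡ 10·26 = 260 = 6·43 + 2 ≡ 2 (mod 43).
Check: g(2) = 13·2 + 23 = 49 = 1·43 + 6 ≡ 6 (mod 43).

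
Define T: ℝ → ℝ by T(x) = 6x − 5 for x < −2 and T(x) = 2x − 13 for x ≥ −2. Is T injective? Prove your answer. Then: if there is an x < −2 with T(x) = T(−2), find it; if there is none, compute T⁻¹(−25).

-10/3

Both pieces are strictly increasing (slopes 6 and 2), so each is injective on its own interval.
The left piece maps (−∞, −2) onto (−∞, −17); the right piece maps [−2, ∞) onto [−17, ∞).
These images are disjoint, so no value is attained by both pieces. Thus T is injective.
Because the two images are disjoint, no x < −2 has T(x) = T(−2), so we compute T⁻¹(−25): −25 lies in (−∞, −17), so solve 6x − 5 = −25: x = (−25 + 5)/6 = −10/3.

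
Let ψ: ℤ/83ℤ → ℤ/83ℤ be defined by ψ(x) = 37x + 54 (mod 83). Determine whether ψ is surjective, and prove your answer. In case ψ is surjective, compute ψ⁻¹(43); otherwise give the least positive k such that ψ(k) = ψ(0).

By definition, ψ is surjective if every y in the codomain equals ψ(x) for some x in the domain.
Since gcd(37, 83) = 1, 37 is invertible modulo 83. Euclid's algorithm: 83 = 2·37 + 9, 37 = 4·9 + 1; back-substituting gives 1 = 9·37 − 4·83, so 37⁻¹ ≡ 9 (mod 83).
Then y ↦ 9(y − 54) is a two-sided inverse to ψ, so every y ∈ ℤ/83ℤ has a preimage.
So ψ is surjective.
Since ψ is surjective, we compute ψ⁻¹(43): solve 37x + 54 ≡ 43 (mod 83), i.e. 37x ≡ 72 (mod 83).
Multiplying by 37⁻¹ = 9 gives x ≡ 9·72 = 648 = 7·83 + 67 ≡ 67 (mod 83).
Check: ψ(67) = 37·67 + 54 = 2533 = 30·83 + 43 ≡ 43 (mod 83).

67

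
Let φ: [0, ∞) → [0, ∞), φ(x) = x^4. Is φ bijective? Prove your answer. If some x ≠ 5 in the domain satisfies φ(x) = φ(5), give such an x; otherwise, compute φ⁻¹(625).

On [0, ∞), x ↦ x^4 is strictly increasing (injective) and for any y ∈ [0, ∞) the 4th root y^{1/4} lies in [0, ∞) (surjective). So φ is bijective.
Since x ↦ x^4 is strictly increasing on [0, ∞), it is injective there, so no x ≠ 5 in the domain has φ(x) = φ(5). We therefore compute φ⁻¹(625) = 625^{1/4} = 5 (indeed 5^4 = 625).

5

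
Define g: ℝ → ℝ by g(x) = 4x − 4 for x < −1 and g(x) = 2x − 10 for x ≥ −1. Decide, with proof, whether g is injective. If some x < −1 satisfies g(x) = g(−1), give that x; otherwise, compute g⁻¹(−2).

-2

Both pieces are strictly increasing (slopes 4 and 2), so each is injective on its own interval.
The left piece maps (−∞, −1) onto (−∞, −8); the right piece maps [−1, ∞) onto [−12, ∞).
These images overlap. In particular g(−1) = −12 (right piece), and solving 4x − 4 = −12 on the left piece gives x = −2 < −1.
So g(−2) = g(−1) with −2 ≠ −1, and g is not injective. This x = −2 is the requested value below −1.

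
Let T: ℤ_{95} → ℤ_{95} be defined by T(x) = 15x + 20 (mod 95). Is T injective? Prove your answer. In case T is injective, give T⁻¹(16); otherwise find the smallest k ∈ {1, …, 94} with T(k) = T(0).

Recall: T is injective if T(s) = T(t) implies s = t.
We have gcd(15, 95) = 5 > 1. Taking s = 0 and t = 19: T(0) = 20 and T(19) = 15·19 + 20 = 305 ≡ 20 (mod 95).
So T(0) = T(19) while 0 ≠ 19, hence T is not injective.
Since T is not injective, we find the least positive k with T(k) = T(0): this means 15k ≡ 0 (mod 95), i.e. 95 ∣ 15k. Since gcd(15, 95) = 5, dividing through by 5 this holds exactly when 19 ∣ 3k, and as gcd(3, 19) = 1, exactly when 19 ∣ k.
The smallest positive such k is 19.

19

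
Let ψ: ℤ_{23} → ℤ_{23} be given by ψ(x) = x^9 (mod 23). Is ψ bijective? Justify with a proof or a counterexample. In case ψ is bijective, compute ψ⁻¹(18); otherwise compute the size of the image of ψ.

Since 23 is prime, the nonzero elements of ℤ_{23} form a cyclic group of order 22.
As gcd(9, 22) = 1, raising to the 9th power is a bijection on this group: if u^9 ≡ v^9 then (uv^{−1})^9 = 1, and the only element of order dividing gcd(9, 22) = 1 is 1, so u = v.
With ψ(0) = 0 this makes ψ injective on all of ℤ_{23}, hence bijective (finite equal-size domain and codomain). In particular ψ is bijective.
Since ψ is bijective, we find the preimage of 18. The inverse of x ↦ x^9 on (ℤ_{23})^× is x ↦ x^5, because 9·5 = 45 = 2·22 + 1 ≡ 1 (mod 22) and x^{22} = 1 for x ≠ 0 (Fermat). So ψ⁻¹(18) = 18^5 mod 23.
Repeated squaring mod 23: 18^1 ≡ 18, 18^2 ≡ 18² = 324 ≡ 2, 18^4 ≡ 2² = 4. Since 5 = 4 + 1, 18^5 ≡ 4·18: 4·18 = 72 ≡ 3. So 18^5 ≡ 3 (mod 23).
Hence ψ⁻¹(18) = 3.

3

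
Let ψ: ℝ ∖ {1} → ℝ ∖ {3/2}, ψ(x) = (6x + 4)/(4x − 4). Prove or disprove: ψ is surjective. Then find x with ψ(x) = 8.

For any y ≠ 3/2, solving y(4x − 4) = 6x + 4 for x gives a well-defined x ≠ 1. So ψ is surjective.
Solving ψ(x) = 8: cross-multiplying gives 6x + 4 = 8(4x − 4), which rearranges to −26x = −36, so x = 18/13.

18/13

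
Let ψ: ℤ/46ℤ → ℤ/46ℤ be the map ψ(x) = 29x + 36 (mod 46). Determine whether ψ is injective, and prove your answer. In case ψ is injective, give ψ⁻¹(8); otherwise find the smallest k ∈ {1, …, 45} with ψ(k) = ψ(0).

By definition, injectivity means: for all u, v in the domain, ψ(u) = ψ(v) implies u = v.
If ψ(u) = ψ(v), then 29u ≡ 29v (mod 46). Because gcd(29, 46) = 1, we may cancel 29 to get u ≡ v (mod 46).
So ψ is injective.
We now compute 29⁻¹ mod 46 explicitly. Euclid's algorithm: 46 = 1·29 + 17, 29 = 1·17 + 12, 17 = 1·12 + 5, 12 = 2·5 + 2, 5 = 2·2 + 1; back-substituting gives 1 = 27·29 − 17·46, so 29⁻¹ ≡ 27 (mod 46).
Since ψ is injective, we compute ψ⁻¹(8): solve 29x + 36 ≡ 8 (mod 46), i.e. 29x ≡ 18 (mod 46).
Multiplying by 29⁻¹ = 27 gives x ≡ 27·18 = 486 = 10·46 + 26 ≡ 26 (mod 46).
Check: ψ(26) = 29·26 + 36 = 790 = 17·46 + 8 ≡ 8 (mod 46).

26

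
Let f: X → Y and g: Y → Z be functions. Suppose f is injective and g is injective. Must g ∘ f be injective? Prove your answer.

injective

Suppose (g ∘ f)(x_1) = (g ∘ f)(x_2), i.e. g(f(x_1)) = g(f(x_2)).
Since g is injective, f(x_1) = f(x_2). Since f is injective, x_1 = x_2. Thus g ∘ f is injective.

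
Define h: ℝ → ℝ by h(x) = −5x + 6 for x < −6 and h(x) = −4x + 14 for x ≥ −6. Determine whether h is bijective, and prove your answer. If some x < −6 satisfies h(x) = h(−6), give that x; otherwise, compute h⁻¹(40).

Both pieces are strictly decreasing (slopes −5 and −4), so each is injective on its own interval.
The left piece maps (−∞, −6) onto (36, ∞); the right piece maps [−6, ∞) onto (−∞, 38].
These images overlap. In particular h(−6) = 38 (right piece), and solving −5x + 6 = 38 on the left piece gives x = −32/5 < −6.
So h(−32/5) = h(−6) with −32/5 ≠ −6, and h is not injective, hence not bijective. This x = −32/5 is the requested value below −6.

-32/5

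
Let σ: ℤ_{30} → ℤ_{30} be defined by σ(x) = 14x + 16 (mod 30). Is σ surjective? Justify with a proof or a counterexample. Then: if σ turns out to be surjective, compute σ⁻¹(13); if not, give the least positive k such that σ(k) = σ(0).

15

Since gcd(14, 30) = 2, we have 14x ≡ 0 (mod 2) for all x, so σ(x) ≡ 0 (mod 2).
But 1 ≢ 0 (mod 2), so 1 ∈ ℤ_{30} has no preimage. So σ is not surjective.
Since σ is not surjective, we find the least positive k with σ(k) = σ(0): this means 14k ≡ 0 (mod 30), i.e. 30 ∣ 14k. Since gcd(14, 30) = 2, dividing through by 2 this holds exactly when 15 ∣ 7k, and as gcd(7, 15) = 1, exactly when 15 ∣ k.
The smallest positive such k is 15.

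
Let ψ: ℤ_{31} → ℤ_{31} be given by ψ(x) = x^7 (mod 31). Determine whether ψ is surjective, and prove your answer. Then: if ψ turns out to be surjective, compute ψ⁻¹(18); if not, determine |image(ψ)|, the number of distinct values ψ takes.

20

Since 31 is prime, the nonzero elements of ℤ_{31} form a cyclic group of order 30.
As gcd(7, 30) = 1, raising to the 7th power is a bijection on this group: if s^7 ≡ t^7 then (st^{−1})^7 = 1, and the only element of order dividing gcd(7, 30) = 1 is 1, so s = t.
With ψ(0) = 0 this makes ψ injective on all of ℤ_{31}, hence bijective (finite equal-size domain and codomain). In particular ψ is surjective.
Since ψ is surjective, we find the preimage of 18. The inverse of x ↦ x^7 on (ℤ_{31})^× is x ↦ x^13, because 7·13 = 91 = 3·30 + 1 ≡ 1 (mod 30) and x^{30} = 1 for x ≠ 0 (Fermat). So ψ⁻¹(18) = 18^13 mod 31.
Repeated squaring mod 31: 18^1 ≡ 18, 18^2 ≡ 18² = 324 ≡ 14, 18^4 ≡ 14² = 196 ≡ 10, 18^8 ≡ 10² = 100 ≡ 7. Since 13 = 8 + 4 + 1, 18^13 ≡ 7·10·18: 7·10 = 70 ≡ 8, then 8·18 = 144 ≡ 20. So 18^13 ≡ 20 (mod 31).
Hence ψ⁻¹(18) = 20.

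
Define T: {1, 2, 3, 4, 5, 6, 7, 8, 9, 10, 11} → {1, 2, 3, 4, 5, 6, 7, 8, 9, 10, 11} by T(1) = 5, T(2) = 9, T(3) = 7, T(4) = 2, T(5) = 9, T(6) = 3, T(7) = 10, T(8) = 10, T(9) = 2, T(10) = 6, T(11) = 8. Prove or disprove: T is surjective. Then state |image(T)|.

No element maps to 1, so T is not surjective.
The image of T is {2, 3, 5, 6, 7, 8, 9, 10}, which has 8 elements.

8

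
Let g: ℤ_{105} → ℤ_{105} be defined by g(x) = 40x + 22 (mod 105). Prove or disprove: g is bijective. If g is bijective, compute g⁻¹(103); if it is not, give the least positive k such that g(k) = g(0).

21

Recall that injectivity means: for all u, v in the domain, g(u) = g(v) implies u = v.
We have gcd(40, 105) = 5 > 1. Taking u = 0 and v = 21: g(0) = 22 and g(21) = 40·21 + 22 = 862 ≡ 22 (mod 105).
So g(0) = g(21) while 0 ≠ 21, thus g is not injective, hence not bijective.
Since g is not bijective, we find the least positive k with g(k) = g(0): this means 40k ≡ 0 (mod 105), i.e. 105 ∣ 40k. Since gcd(40, 105) = 5, dividing through by 5 this holds exactly when 21 ∣ 8k, and as gcd(8, 21) = 1, exactly when 21 ∣ k.
The smallest positive such k is 21.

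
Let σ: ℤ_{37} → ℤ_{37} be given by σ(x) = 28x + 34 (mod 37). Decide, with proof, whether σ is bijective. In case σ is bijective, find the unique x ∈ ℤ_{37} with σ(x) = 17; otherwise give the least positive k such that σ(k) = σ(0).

6

Suppose σ(a) = σ(b) in ℤ_{37}. Then 28a + 34 ≡ 28b + 34 (mod 37), thus 28(a − b) ≡ 0 (mod 37).
Since gcd(28, 37) = 1, 28 is invertible modulo 37, thus a − b ≡ 0 (mod 37), i.e. a = b.
We now compute 28⁻¹ mod 37 explicitly. Euclid's algorithm: 37 = 1·28 + 9, 28 = 3·9 + 1; back-substituting gives 1 = 4·28 − 3·37, so 28⁻¹ ≡ 4 (mod 37).
For any y ∈ ℤ_{37}, x = 4(y − 34) mod 37 satisfies σ(x) = 28·4(y − 34) + 34 ≡ y (since 28·4 ≡ 1 mod 37). So every y has a preimage.
So σ is bijective.
Since σ is bijective, we find σ⁻¹(17): we need 28x ≡ 17 − 34 ≡ 20 (mod 37). Using 28⁻¹ = 4: x ≡ 4·20 = 80 = 2·37 + 6, so x = 6.
Check: σ(6) = 28·6 + 34 = 202 = 5·37 + 17 ≡ 17 (mod 37).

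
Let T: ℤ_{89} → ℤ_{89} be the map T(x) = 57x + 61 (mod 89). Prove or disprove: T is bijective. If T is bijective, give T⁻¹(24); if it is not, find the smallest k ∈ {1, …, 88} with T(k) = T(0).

By definition, T is injective if T(s) = T(t) implies s = t.
If T(s) = T(t), then 57s ≡ 57t (mod 89). Because gcd(57, 89) = 1, we may cancel 57 to get s ≡ t (mod 89).
We now compute 57⁻¹ mod 89 explicitly. Euclid's algorithm: 89 = 1·57 + 32, 57 = 1·32 + 25, 32 = 1·25 + 7, 25 = 3·7 + 4, 7 = 1·4 + 3, 4 = 1·3 + 1; back-substituting gives 1 = 25·57 − 16·89, so 57⁻¹ ≡ 25 (mod 89).
For any y ∈ ℤ_{89}, x = 25(y − 61) mod 89 satisfies T(x) = 57·25(y − 61) + 61 ≡ y (since 57·25 ≡ 1 mod 89). So every y has a preimage.
Hence T is bijective.
Since T is bijective, we find T⁻¹(24): we need 57x ≡ 24 − 61 ≡ 52 (mod 89). Using 57⁻¹ = 25: x ≡ 25·52 = 1300 = 14·89 + 54, so x = 54.
Check: T(54) = 57·54 + 61 = 3139 = 35·89 + 24 ≡ 24 (mod 89).

54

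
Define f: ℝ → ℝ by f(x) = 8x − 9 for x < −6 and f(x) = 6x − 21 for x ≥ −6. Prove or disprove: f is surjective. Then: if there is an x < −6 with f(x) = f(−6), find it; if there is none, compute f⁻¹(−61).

-13/2

Both pieces are strictly increasing (slopes 8 and 6), so each is injective on its own interval.
The left piece maps (−∞, −6) onto (−∞, −57); the right piece maps [−6, ∞) onto [−57, ∞).
These images together cover ℝ, so f is surjective.
Because the two images are disjoint, no x < −6 has f(x) = f(−6), so we compute f⁻¹(−61): −61 lies in (−∞, −57), so solve 8x − 9 = −61: x = (−61 + 9)/8 = −13/2.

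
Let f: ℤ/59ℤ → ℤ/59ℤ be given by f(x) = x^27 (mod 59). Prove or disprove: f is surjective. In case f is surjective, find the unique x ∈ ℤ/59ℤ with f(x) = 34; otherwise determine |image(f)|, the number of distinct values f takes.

47

Since 59 is prime, the nonzero elements of ℤ/59ℤ form a cyclic group of order 58.
As gcd(27, 58) = 1, raising to the 27th power is a bijection on this group: if s^27 ≡ t^27 then (st^{−1})^27 = 1, and the only element of order dividing gcd(27, 58) = 1 is 1, so s = t.
With f(0) = 0 this makes f injective on all of ℤ/59ℤ, hence bijective (finite equal-size domain and codomain). In particular f is surjective.
Since f is surjective, we find the preimage of 34. The inverse of x ↦ x^27 on (ℤ/59ℤ)^× is x ↦ x^43, because 27·43 = 1161 = 20·58 + 1 ≡ 1 (mod 58) and x^{58} = 1 for x ≠ 0 (Fermat). So f⁻¹(34) = 34^43 mod 59.
Repeated squaring mod 59: 34^1 ≡ 34, 34^2 ≡ 34² = 1156 ≡ 35, 34^4 ≡ 35² = 1225 ≡ 45, 34^8 ≡ 45² = 2025 ≡ 19, 34^16 ≡ 19² = 361 ≡ 7, 34^32 ≡ 7² = 49. Since 43 = 32 + 8 + 2 + 1, 34^43 ≡ 49·19·35·34: 49·19 = 931 ≡ 46, then 46·35 = 1610 ≡ 17, then 17·34 = 578 ≡ 47. So 34^43 ≡ 47 (mod 59).
Hence f⁻¹(34) = 47.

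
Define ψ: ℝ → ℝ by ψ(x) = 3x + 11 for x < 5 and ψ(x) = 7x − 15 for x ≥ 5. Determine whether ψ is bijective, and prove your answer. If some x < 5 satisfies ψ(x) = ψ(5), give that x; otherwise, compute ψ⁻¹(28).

3

Both pieces are strictly increasing (slopes 3 and 7), so each is injective on its own interval.
The left piece maps (−∞, 5) onto (−∞, 26); the right piece maps [5, ∞) onto [20, ∞).
These images overlap. In particular ψ(5) = 20 (right piece), and solving 3x + 11 = 20 on the left piece gives x = 3 < 5.
So ψ(3) = ψ(5) with 3 ≠ 5, and ψ is not injective, hence not bijective. This x = 3 is the requested value below 5.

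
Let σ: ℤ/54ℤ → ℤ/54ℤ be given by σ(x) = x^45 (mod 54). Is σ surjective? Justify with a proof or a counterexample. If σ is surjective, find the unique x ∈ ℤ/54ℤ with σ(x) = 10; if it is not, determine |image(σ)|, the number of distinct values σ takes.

6

σ(0) = 0^45 = 0.
σ(6): Repeated squaring mod 54: 6^1 ≡ 6, 6^2 ≡ 6² = 36, 6^4 ≡ 36² = 1296 ≡ 0, 6^8 ≡ 0² = 0, 6^16 ≡ 0² = 0, 6^32 ≡ 0² = 0. Since 45 = 32 + 8 + 4 + 1, 6^45 ≡ 0·0·0·6: 0·0 = 0, then 0·0 = 0, then 0·6 = 0. So 6^45 ≡ 0 (mod 54).
So σ(0) = σ(6) = 0 while 0 ≠ 6, so σ is not injective.
A non-injective map from the 54-element set ℤ/54ℤ to itself takes at most 53 distinct values, so it cannot be surjective. Thus σ is not surjective.
Since σ is not surjective, we determine |image(σ)|. Computing x^45 mod 54 for each x (by repeated squaring, reducing mod 54 at every step), the values σ(0), σ(1), …, σ(53) are: 0, 1, 26, 27, 28, 53, 0, 1, 26, 27, 28, 53, 0, 1, 26, 27, 28, 53, 0, 1, 26, 27, 28, 53, 0, 1, 26, 27, 28, 53, 0, 1, 26, 27, 28, 53, 0, 1, 26, 27, 28, 53, 0, 1, 26, 27, 28, 53, 0, 1, 26, 27, 28, 53.
The distinct values are {0, 1, 26, 27, 28, 53}; there are 6 of them.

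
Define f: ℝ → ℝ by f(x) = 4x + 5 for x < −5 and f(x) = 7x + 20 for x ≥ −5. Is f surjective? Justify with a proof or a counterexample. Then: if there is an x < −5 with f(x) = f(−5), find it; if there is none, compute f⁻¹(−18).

-23/4

Both pieces are strictly increasing (slopes 4 and 7), so each is injective on its own interval.
The left piece maps (−∞, −5) onto (−∞, −15); the right piece maps [−5, ∞) onto [−15, ∞).
These images together cover ℝ, so f is surjective.
Because the two images are disjoint, no x < −5 has f(x) = f(−5), so we compute f⁻¹(−18): −18 lies in (−∞, −15), so solve 4x + 5 = −18: x = (−18 − 5)/4 = −23/4.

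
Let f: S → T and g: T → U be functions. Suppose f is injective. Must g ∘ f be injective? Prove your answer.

not injective

No. Take S = T = U = {0, 1}, f = identity (injective), and g(x) = 0 for every x.
Then (g ∘ f)(0) = 0 = (g ∘ f)(1) with 0 ≠ 1, so g ∘ f is not injective.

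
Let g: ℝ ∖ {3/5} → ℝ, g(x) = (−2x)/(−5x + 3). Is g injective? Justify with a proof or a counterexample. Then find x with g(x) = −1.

Suppose g(x_1) = g(x_2). Cross-multiplying: (−2x_1)(−5x_2 + 3) = (−2x_2)(−5x_1 + 3).
Expanding both sides and cancelling the symmetric terms leaves −6·(x_1 − x_2) = 0. Since −6 ≠ 0, x_1 = x_2. Hence g is injective.
Solving g(x) = −1: cross-multiplying gives −2x = −1(−5x + 3), which rearranges to −7x = −3, so x = 3/7.

3/7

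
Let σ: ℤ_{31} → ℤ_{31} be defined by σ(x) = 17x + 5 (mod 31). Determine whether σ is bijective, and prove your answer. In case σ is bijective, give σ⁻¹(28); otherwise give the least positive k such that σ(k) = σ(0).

5

If σ(x_1) = σ(x_2), then 17x_1 ≡ 17x_2 (mod 31). Because gcd(17, 31) = 1, we may cancel 17 to get x_1 ≡ x_2 (mod 31).
We now compute 17⁻¹ mod 31 explicitly. Euclid's algorithm: 31 = 1·17 + 14, 17 = 1·14 + 3, 14 = 4·3 + 2, 3 = 1·2 + 1; back-substituting gives 1 = 11·17 − 6·31, so 17⁻¹ ≡ 11 (mod 31).
For any y ∈ ℤ_{31}, x = 11(y − 5) mod 31 satisfies σ(x) = 17·11(y − 5) + 5 ≡ y (since 17·11 ≡ 1 mod 31). So every y has a preimage.
Hence σ is bijective.
Since σ is bijective, we compute σ⁻¹(28): solve 17x + 5 ≡ 28 (mod 31), i.e. 17x ≡ 23 (mod 31).
Multiplying by 17⁻¹ = 11 gives x ≡ 11·23 = 253 = 8·31 + 5 ≡ 5 (mod 31).
Check: σ(5) = 17·5 + 5 = 90 = 2·31 + 28 ≡ 28 (mod 31).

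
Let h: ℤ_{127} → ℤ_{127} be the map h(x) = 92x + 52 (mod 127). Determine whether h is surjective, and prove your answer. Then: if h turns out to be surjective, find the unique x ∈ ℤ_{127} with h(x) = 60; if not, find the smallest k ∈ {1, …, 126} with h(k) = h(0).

Since gcd(92, 127) = 1, 92 is invertible modulo 127. Euclid's algorithm: 127 = 1·92 + 35, 92 = 2·35 + 22, 35 = 1·22 + 13, 22 = 1·13 + 9, 13 = 1·9 + 4, 9 = 2·4 + 1; back-substituting gives 1 = 29·92 − 21·127, so 92⁻¹ ≡ 29 (mod 127).
For any y ∈ ℤ_{127}, x = 29(y − 52) mod 127 satisfies h(x) = 92·29(y − 52) + 52 ≡ y (since 92·29 ≡ 1 mod 127). So every y has a preimage.
Thus h is surjective.
Since h is surjective, we compute h⁻¹(60): solve 92x + 52 ≡ 60 (mod 127), i.e. 92x ≡ 8 (mod 127).
Multiplying by 92⁻¹ = 29 gives x ≡ 29·8 = 232 = 1·127 + 105 ≡ 105 (mod 127).
Check: h(105) = 92·105 + 52 = 9712 = 76·127 + 60 ≡ 60 (mod 127).

105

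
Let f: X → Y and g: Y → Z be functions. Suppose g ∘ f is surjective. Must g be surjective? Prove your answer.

Let c ∈ Z. Since g ∘ f is surjective, some a ∈ X has g(f(a)) = c. Then b = f(a) ∈ Y satisfies g(b) = c. So g is surjective.

surjective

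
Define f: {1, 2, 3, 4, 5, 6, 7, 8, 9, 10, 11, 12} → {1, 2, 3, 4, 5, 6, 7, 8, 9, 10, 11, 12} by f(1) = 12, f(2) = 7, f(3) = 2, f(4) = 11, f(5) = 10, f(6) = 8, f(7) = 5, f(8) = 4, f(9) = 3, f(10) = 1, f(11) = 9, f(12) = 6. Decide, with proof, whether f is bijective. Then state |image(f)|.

12

The values 12, 7, 2, 11, 10, 8, 5, 4, 3, 1, 9, 6 are a permutation of {1, 2, 3, 4, 5, 6, 7, 8, 9, 10, 11, 12}: each element appears exactly once.
So f is injective and surjective, hence bijective.
The image of f is {1, 2, 3, 4, 5, 6, 7, 8, 9, 10, 11, 12}, which has 12 elements.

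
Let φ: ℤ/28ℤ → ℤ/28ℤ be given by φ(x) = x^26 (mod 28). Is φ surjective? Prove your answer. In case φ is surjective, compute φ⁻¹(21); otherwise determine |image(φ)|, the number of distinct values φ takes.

8

φ(6): Repeated squaring mod 28: 6^1 ≡ 6, 6^2 ≡ 6² = 36 ≡ 8, 6^4 ≡ 8² = 64 ≡ 8, 6^8 ≡ 8² = 64 ≡ 8, 6^16 ≡ 8² = 64 ≡ 8. Since 26 = 16 + 8 + 2, 6^26 ≡ 8·8·8: 8·8 = 64 ≡ 8, then 8·8 = 64 ≡ 8. So 6^26 ≡ 8 (mod 28).
φ(8): Repeated squaring mod 28: 8^1 ≡ 8, 8^2 ≡ 8² = 64 ≡ 8, 8^4 ≡ 8² = 64 ≡ 8, 8^8 ≡ 8² = 64 ≡ 8, 8^16 ≡ 8² = 64 ≡ 8. Since 26 = 16 + 8 + 2, 8^26 ≡ 8·8·8: 8·8 = 64 ≡ 8, then 8·8 = 64 ≡ 8. So 8^26 ≡ 8 (mod 28).
So φ(6) = φ(8) = 8 while 6 ≠ 8, therefore φ is not injective.
A non-injective map from the 28-element set ℤ/28ℤ to itself takes at most 27 distinct values, so it cannot be surjective. So φ is not surjective.
Since φ is not surjective, we determine |image(φ)|. Computing x^26 mod 28 for each x (by repeated squaring, reducing mod 28 at every step), the values φ(0), φ(1), …, φ(27) are: 0, 1, 4, 9, 16, 25, 8, 21, 8, 25, 16, 9, 4, 1, 0, 1, 4, 9, 16, 25, 8, 21, 8, 25, 16, 9, 4, 1.
The distinct values are {0, 1, 4, 8, 9, 16, 21, 25}; there are 8 of them.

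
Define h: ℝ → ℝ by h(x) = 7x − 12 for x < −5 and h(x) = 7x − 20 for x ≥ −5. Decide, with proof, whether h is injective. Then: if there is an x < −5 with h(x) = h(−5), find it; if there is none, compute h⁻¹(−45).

Both pieces are strictly increasing (slopes 7 and 7), so each is injective on its own interval.
The left piece maps (−∞, −5) onto (−∞, −47); the right piece maps [−5, ∞) onto [−55, ∞).
These images overlap. In particular h(−5) = −55 (right piece), and solving 7x − 12 = −55 on the left piece gives x = −43/7 < −5.
So h(−43/7) = h(−5) with −43/7 ≠ −5, and h is not injective. This x = −43/7 is the requested value below −5.

-43/7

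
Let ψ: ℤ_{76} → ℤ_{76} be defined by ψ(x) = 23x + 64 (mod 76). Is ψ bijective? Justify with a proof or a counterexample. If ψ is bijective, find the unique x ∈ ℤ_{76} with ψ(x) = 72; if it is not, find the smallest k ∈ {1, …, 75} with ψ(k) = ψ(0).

40

If ψ(a) = ψ(b), then 23a ≡ 23b (mod 76). Because gcd(23, 76) = 1, we may cancel 23 to get a ≡ b (mod 76).
We now compute 23⁻¹ mod 76 explicitly. Euclid's algorithm: 76 = 3·23 + 7, 23 = 3·7 + 2, 7 = 3·2 + 1; back-substituting gives 1 = 43·23 − 13·76, so 23⁻¹ ≡ 43 (mod 76).
For any y ∈ ℤ_{76}, x = 43(y − 64) mod 76 satisfies ψ(x) = 23·43(y − 64) + 64 ≡ y (since 23·43 ≡ 1 mod 76). So every y has a preimage.
Hence ψ is bijective.
Since ψ is bijective, we compute ψ⁻¹(72): solve 23x + 64 ≡ 72 (mod 76), i.e. 23x ≡ 8 (mod 76).
Multiplying by 23⁻¹ = 43 gives x ≡ 43·8 = 344 = 4·76 + 40 ≡ 40 (mod 76).
Check: ψ(40) = 23·40 + 64 = 984 = 12·76 + 72 ≡ 72 (mod 76).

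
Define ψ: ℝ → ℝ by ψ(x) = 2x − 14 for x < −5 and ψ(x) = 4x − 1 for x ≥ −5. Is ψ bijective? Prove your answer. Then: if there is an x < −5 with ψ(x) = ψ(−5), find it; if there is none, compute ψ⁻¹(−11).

Both pieces are strictly increasing (slopes 2 and 4), so each is injective on its own interval.
The left piece maps (−∞, −5) onto (−∞, −24); the right piece maps [−5, ∞) onto [−21, ∞).
The images leave a gap (−24 has no preimage), so ψ is not surjective, hence not bijective.
Because the two images are disjoint, no x < −5 has ψ(x) = ψ(−5), so we compute ψ⁻¹(−11): −11 lies in [−21, ∞), so solve 4x − 1 = −11: x = (−11 + 1)/4 = −5/2.

-5/2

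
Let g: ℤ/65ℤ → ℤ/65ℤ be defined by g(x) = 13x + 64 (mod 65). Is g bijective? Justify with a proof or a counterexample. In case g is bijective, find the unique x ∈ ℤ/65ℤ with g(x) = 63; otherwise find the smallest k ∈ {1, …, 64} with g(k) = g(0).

5

Recall that g is injective if g(x_1) = g(x_2) implies x_1 = x_2.
We have gcd(13, 65) = 13 > 1. Taking x_1 = 0 and x_2 = 5: g(0) = 64 and g(5) = 13·5 + 64 = 129 ≡ 64 (mod 65).
So g(0) = g(5) while 0 ≠ 5, hence g is not injective, hence not bijective.
Since g is not bijective, we find the least positive k with g(k) = g(0): this means 13k ≡ 0 (mod 65), i.e. 65 ∣ 13k. Since gcd(13, 65) = 13, dividing through by 13 this holds exactly when 5 ∣ k.
The smallest positive such k is 5.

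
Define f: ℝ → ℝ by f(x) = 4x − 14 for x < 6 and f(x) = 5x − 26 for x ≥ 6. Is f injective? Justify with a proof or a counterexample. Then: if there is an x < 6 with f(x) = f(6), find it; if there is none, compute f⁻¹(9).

Both pieces are strictly increasing (slopes 4 and 5), so each is injective on its own interval.
The left piece maps (−∞, 6) onto (−∞, 10); the right piece maps [6, ∞) onto [4, ∞).
These images overlap. In particular f(6) = 4 (right piece), and solving 4x − 14 = 4 on the left piece gives x = 9/2 < 6.
So f(9/2) = f(6) with 9/2 ≠ 6, and f is not injective. This x = 9/2 is the requested value below 6.

9/2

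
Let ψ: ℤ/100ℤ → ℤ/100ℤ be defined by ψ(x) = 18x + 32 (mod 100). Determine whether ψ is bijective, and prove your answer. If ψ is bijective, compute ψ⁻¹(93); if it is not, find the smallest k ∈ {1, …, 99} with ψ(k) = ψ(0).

We have gcd(18, 100) = 2 > 1. Taking a = 0 and b = 50: ψ(0) = 32 and ψ(50) = 18·50 + 32 = 932 ≡ 32 (mod 100).
So ψ(0) = ψ(50) while 0 ≠ 50, thus ψ is not injective, hence not bijective.
Since ψ is not bijective, we find the least positive k with ψ(k) = ψ(0): this means 18k ≡ 0 (mod 100), i.e. 100 ∣ 18k. Since gcd(18, 100) = 2, dividing through by 2 this holds exactly when 50 ∣ 9k, and as gcd(9, 50) = 1, exactly when 50 ∣ k.
The smallest positive such k is 50.

50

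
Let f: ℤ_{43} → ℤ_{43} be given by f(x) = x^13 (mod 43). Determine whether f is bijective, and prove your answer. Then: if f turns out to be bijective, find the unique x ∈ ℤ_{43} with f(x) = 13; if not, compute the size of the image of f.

Since 43 is prime, the nonzero elements of ℤ_{43} form a cyclic group of order 42.
As gcd(13, 42) = 1, raising to the 13th power is a bijection on this group: if s^13 ≡ t^13 then (st^{−1})^13 = 1, and the only element of order dividing gcd(13, 42) = 1 is 1, so s = t.
With f(0) = 0 this makes f injective on all of ℤ_{43}, hence bijective (finite equal-size domain and codomain). In particular f is bijective.
Since f is bijective, we find the preimage of 13. The inverse of x ↦ x^13 on (ℤ_{43})^× is x ↦ x^13, because 13·13 = 169 = 4·42 + 1 ≡ 1 (mod 42) and x^{42} = 1 for x ≠ 0 (Fermat). So f⁻¹(13) = 13^13 mod 43.
Repeated squaring mod 43: 13^1 ≡ 13, 13^2 ≡ 13² = 169 ≡ 40, 13^4 ≡ 40² = 1600 ≡ 9, 13^8 ≡ 9² = 81 ≡ 38. Since 13 = 8 + 4 + 1, 13^13 ≡ 38·9·13: 38·9 = 342 ≡ 41, then 41·13 = 533 ≡ 17. So 13^13 ≡ 17 (mod 43).
Hence f⁻¹(13) = 17.

17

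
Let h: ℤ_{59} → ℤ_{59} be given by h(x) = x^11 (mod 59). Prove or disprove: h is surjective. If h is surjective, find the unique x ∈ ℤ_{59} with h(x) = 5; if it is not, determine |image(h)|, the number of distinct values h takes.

45

Since 59 is prime, the nonzero elements of ℤ_{59} form a cyclic group of order 58.
As gcd(11, 58) = 1, raising to the 11th power is a bijection on this group: if a^11 ≡ b^11 then (ab^{−1})^11 = 1, and the only element of order dividing gcd(11, 58) = 1 is 1, so a = b.
With h(0) = 0 this makes h injective on all of ℤ_{59}, hence bijective (finite equal-size domain and codomain). In particular h is surjective.
Since h is surjective, we find the preimage of 5. The inverse of x ↦ x^11 on (ℤ_{59})^× is x ↦ x^37, because 11·37 = 407 = 7·58 + 1 ≡ 1 (mod 58) and x^{58} = 1 for x ≠ 0 (Fermat). So h⁻¹(5) = 5^37 mod 59.
Repeated squaring mod 59: 5^1 ≡ 5, 5^2 ≡ 5² = 25, 5^4 ≡ 25² = 625 ≡ 35, 5^8 ≡ 35² = 1225 ≡ 45, 5^16 ≡ 45² = 2025 ≡ 19, 5^32 ≡ 19² = 361 ≡ 7. Since 37 = 32 + 4 + 1, 5^37 ≡ 7·35·5: 7·35 = 245 ≡ 9, then 9·5 = 45. So 5^37 ≡ 45 (mod 59).
Hence h⁻¹(5) = 45.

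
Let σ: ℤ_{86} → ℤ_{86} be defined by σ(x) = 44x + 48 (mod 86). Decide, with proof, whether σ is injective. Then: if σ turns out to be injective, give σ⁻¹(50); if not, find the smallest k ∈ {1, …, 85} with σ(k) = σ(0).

43

We have gcd(44, 86) = 2 > 1. Taking x_1 = 0 and x_2 = 43: σ(0) = 48 and σ(43) = 44·43 + 48 = 1940 ≡ 48 (mod 86).
So σ(0) = σ(43) while 0 ≠ 43, therefore σ is not injective.
Since σ is not injective, we find the least positive k with σ(k) = σ(0): this means 44k ≡ 0 (mod 86), i.e. 86 ∣ 44k. Since gcd(44, 86) = 2, dividing through by 2 this holds exactly when 43 ∣ 22k, and as gcd(22, 43) = 1, exactly when 43 ∣ k.
The smallest positive such k is 43.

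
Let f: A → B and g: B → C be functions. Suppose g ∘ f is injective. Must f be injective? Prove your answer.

Suppose f(x_1) = f(x_2). Applying g: (g ∘ f)(x_1) = (g ∘ f)(x_2). Since g ∘ f is injective, x_1 = x_2. Hence f is injective.

injective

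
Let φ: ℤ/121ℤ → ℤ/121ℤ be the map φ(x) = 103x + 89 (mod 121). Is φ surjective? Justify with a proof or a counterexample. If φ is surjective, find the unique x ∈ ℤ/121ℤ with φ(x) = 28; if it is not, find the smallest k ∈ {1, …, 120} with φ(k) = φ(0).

37

Since gcd(103, 121) = 1, 103 is invertible modulo 121. Euclid's algorithm: 121 = 1·103 + 18, 103 = 5·18 + 13, 18 = 1·13 + 5, 13 = 2·5 + 3, 5 = 1·3 + 2, 3 = 1·2 + 1; back-substituting gives 1 = 47·103 − 40·121, so 103⁻¹ ≡ 47 (mod 121).
Then y ↦ 47(y − 89) is a two-sided inverse to φ, so every y ∈ ℤ/121ℤ has a preimage.
Hence φ is surjective.
Since φ is surjective, we compute φ⁻¹(28): solve 103x + 89 ≡ 28 (mod 121), i.e. 103x ≡ 60 (mod 121).
Multiplying by 103⁻¹ = 47 gives x ≡ 47·60 = 2820 = 23·121 + 37 ≡ 37 (mod 121).
Check: φ(37) = 103·37 + 89 = 3900 = 32·121 + 28 ≡ 28 (mod 121).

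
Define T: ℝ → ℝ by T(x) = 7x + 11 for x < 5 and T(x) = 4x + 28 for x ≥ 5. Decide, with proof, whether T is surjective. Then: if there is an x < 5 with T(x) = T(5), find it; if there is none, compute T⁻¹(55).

27/4

Both pieces are strictly increasing (slopes 7 and 4), so each is injective on its own interval.
The left piece maps (−∞, 5) onto (−∞, 46); the right piece maps [5, ∞) onto [48, ∞).
The union (−∞, 46) ∪ [48, ∞) omits the interval between 46 and 48; in particular 46 has no preimage. So T is not surjective.
Because the two images are disjoint, no x < 5 has T(x) = T(5), so we compute T⁻¹(55): 55 lies in [48, ∞), so solve 4x + 28 = 55: x = (55 − 28)/4 = 27/4.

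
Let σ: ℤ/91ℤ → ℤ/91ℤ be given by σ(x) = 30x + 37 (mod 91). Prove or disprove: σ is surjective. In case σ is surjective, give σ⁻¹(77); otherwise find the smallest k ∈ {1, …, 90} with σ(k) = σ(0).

Recall: σ is surjective if every y in the codomain equals σ(x) for some x in the domain.
Since gcd(30, 91) = 1, 30 is invertible modulo 91. Euclid's algorithm: 91 = 3·30 + 1; back-substituting gives 1 = 88·30 − 29·91, so 30⁻¹ ≡ 88 (mod 91).
For any y ∈ ℤ/91ℤ, x = 88(y − 37) mod 91 satisfies σ(x) = 30·88(y − 37) + 37 ≡ y (since 30·88 ≡ 1 mod 91). So every y has a preimage.
Therefore σ is surjective.
Since σ is surjective, we find σ⁻¹(77): we need 30x ≡ 77 − 37 ≡ 40 (mod 91). Using 30⁻¹ = 88: x ≡ 88·40 = 3520 = 38·91 + 62, so x = 62.
Check: σ(62) = 30·62 + 37 = 1897 = 20·91 + 77 ≡ 77 (mod 91).

62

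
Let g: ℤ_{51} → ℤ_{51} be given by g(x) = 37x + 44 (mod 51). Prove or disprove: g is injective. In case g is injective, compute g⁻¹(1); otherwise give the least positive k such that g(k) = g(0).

14

Recall: g is injective when g(s) = g(t) forces s = t.
Suppose g(s) = g(t) in ℤ_{51}. Then 37s + 44 ≡ 37t + 44 (mod 51), so 37(s − t) ≡ 0 (mod 51).
Since gcd(37, 51) = 1, 37 is invertible modulo 51, therefore s − t ≡ 0 (mod 51), i.e. s = t.
So g is injective.
We now compute 37⁻¹ mod 51 explicitly. Euclid's algorithm: 51 = 1·37 + 14, 37 = 2·14 + 9, 14 = 1·9 + 5, 9 = 1·5 + 4, 5 = 1·4 + 1; back-substituting gives 1 = 40·37 − 29·51, so 37⁻¹ ≡ 40 (mod 51).
Since g is injective, we find g⁻¹(1): we need 37x ≡ 1 − 44 ≡ 8 (mod 51). Using 37⁻¹ = 40: x ≡ 40·8 = 320 = 6·51 + 14, so x = 14.
Check: g(14) = 37·14 + 44 = 562 = 11·51 + 1 ≡ 1 (mod 51).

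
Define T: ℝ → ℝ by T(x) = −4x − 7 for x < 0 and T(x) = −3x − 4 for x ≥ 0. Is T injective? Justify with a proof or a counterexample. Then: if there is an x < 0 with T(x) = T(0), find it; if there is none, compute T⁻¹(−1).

Both pieces are strictly decreasing (slopes −4 and −3), so each is injective on its own interval.
The left piece maps (−∞, 0) onto (−7, ∞); the right piece maps [0, ∞) onto (−∞, −4].
These images overlap. In particular T(0) = −4 (right piece), and solving −4x − 7 = −4 on the left piece gives x = −3/4 < 0.
So T(−3/4) = T(0) with −3/4 ≠ 0, and T is not injective. This x = −3/4 is the requested value below 0.

-3/4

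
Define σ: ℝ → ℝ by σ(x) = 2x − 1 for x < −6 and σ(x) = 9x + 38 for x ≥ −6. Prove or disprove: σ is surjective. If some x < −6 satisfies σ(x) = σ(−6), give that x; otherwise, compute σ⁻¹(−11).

Both pieces are strictly increasing (slopes 2 and 9), so each is injective on its own interval.
The left piece maps (−∞, −6) onto (−∞, −13); the right piece maps [−6, ∞) onto [−16, ∞).
The union (−∞, −13) ∪ [−16, ∞) covers ℝ, so σ is surjective.
For the follow-up: the images overlap, so an x < −6 with σ(x) = σ(−6) exists. σ(−6) = −16; solving 2x − 1 = −16 for x < −6 gives x = (−16 + 1)/2 = −15/2.

-15/2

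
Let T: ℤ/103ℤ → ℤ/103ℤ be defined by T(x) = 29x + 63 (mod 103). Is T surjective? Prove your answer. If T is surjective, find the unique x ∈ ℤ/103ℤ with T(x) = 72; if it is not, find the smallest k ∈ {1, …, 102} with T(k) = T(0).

Since gcd(29, 103) = 1, 29 is invertible modulo 103. Euclid's algorithm: 103 = 3·29 + 16, 29 = 1·16 + 13, 16 = 1·13 + 3, 13 = 4·3 + 1; back-substituting gives 1 = 32·29 − 9·103, so 29⁻¹ ≡ 32 (mod 103).
Then y ↦ 32(y − 63) is a two-sided inverse to T, so every y ∈ ℤ/103ℤ has a preimage.
Thus T is surjective.
Since T is surjective, we compute T⁻¹(72): solve 29x + 63 ≡ 72 (mod 103), i.e. 29x ≡ 9 (mod 103).
Multiplying by 29⁻¹ = 32 gives x ≡ 32·9 = 288 = 2·103 + 82 ≡ 82 (mod 103).
Check: T(82) = 29·82 + 63 = 2441 = 23·103 + 72 ≡ 72 (mod 103).

82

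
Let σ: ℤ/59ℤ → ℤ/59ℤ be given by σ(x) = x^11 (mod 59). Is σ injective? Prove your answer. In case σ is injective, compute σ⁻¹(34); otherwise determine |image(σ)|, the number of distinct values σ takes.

40

Since 59 is prime, the nonzero elements of ℤ/59ℤ form a cyclic group of order 58.
As gcd(11, 58) = 1, raising to the 11th power is a bijection on this group: if u^11 ≡ v^11 then (uv^{−1})^11 = 1, and the only element of order dividing gcd(11, 58) = 1 is 1, so u = v.
With σ(0) = 0 this makes σ injective on all of ℤ/59ℤ, hence bijective (finite equal-size domain and codomain). In particular σ is injective.
Since σ is injective, we find the preimage of 34. The inverse of x ↦ x^11 on (ℤ/59ℤ)^× is x ↦ x^37, because 11·37 = 407 = 7·58 + 1 ≡ 1 (mod 58) and x^{58} = 1 for x ≠ 0 (Fermat). So σ⁻¹(34) = 34^37 mod 59.
Repeated squaring mod 59: 34^1 ≡ 34, 34^2 ≡ 34² = 1156 ≡ 35, 34^4 ≡ 35² = 1225 ≡ 45, 34^8 ≡ 45² = 2025 ≡ 19, 34^16 ≡ 19² = 361 ≡ 7, 34^32 ≡ 7² = 49. Since 37 = 32 + 4 + 1, 34^37 ≡ 49·45·34: 49·45 = 2205 ≡ 22, then 22·34 = 748 ≡ 40. So 34^37 ≡ 40 (mod 59).
Hence σ⁻¹(34) = 40.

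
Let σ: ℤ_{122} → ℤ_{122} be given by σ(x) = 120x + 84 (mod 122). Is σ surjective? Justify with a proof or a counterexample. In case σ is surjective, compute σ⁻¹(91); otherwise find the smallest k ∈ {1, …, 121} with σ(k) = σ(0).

61

Since gcd(120, 122) = 2, we have 120x ≡ 0 (mod 2) for all x, so σ(x) ≡ 0 (mod 2).
But 1 ≢ 0 (mod 2), so 1 ∈ ℤ_{122} has no preimage. Thus σ is not surjective.
Since σ is not surjective, we find the least positive k with σ(k) = σ(0): this means 120k ≡ 0 (mod 122), i.e. 122 ∣ 120k. Since gcd(120, 122) = 2, dividing through by 2 this holds exactly when 61 ∣ 60k, and as gcd(60, 61) = 1, exactly when 61 ∣ k.
The smallest positive such k is 61.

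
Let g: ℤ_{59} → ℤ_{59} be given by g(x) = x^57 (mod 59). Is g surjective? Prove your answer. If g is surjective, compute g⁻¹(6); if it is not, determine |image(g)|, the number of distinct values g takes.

10

Since 59 is prime, the nonzero elements of ℤ_{59} form a cyclic group of order 58.
As gcd(57, 58) = 1, raising to the 57th power is a bijection on this group: if x_1^57 ≡ x_2^57 then (x_1x_2^{−1})^57 = 1, and the only element of order dividing gcd(57, 58) = 1 is 1, so x_1 = x_2.
With g(0) = 0 this makes g injective on all of ℤ_{59}, hence bijective (finite equal-size domain and codomain). In particular g is surjective.
Since g is surjective, we find the preimage of 6. The inverse of x ↦ x^57 on (ℤ_{59})^× is x ↦ x^57, because 57·57 = 3249 = 56·58 + 1 ≡ 1 (mod 58) and x^{58} = 1 for x ≠ 0 (Fermat). So g⁻¹(6) = 6^57 mod 59.
Repeated squaring mod 59: 6^1 ≡ 6, 6^2 ≡ 6² = 36, 6^4 ≡ 36² = 1296 ≡ 57, 6^8 ≡ 57² = 3249 ≡ 4, 6^16 ≡ 4² = 16, 6^32 ≡ 16² = 256 ≡ 20. Since 57 = 32 + 16 + 8 + 1, 6^57 ≡ 20·16·4·6: 20·16 = 320 ≡ 25, then 25·4 = 100 ≡ 41, then 41·6 = 246 ≡ 10. So 6^57 ≡ 10 (mod 59).
Hence g⁻¹(6) = 10.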